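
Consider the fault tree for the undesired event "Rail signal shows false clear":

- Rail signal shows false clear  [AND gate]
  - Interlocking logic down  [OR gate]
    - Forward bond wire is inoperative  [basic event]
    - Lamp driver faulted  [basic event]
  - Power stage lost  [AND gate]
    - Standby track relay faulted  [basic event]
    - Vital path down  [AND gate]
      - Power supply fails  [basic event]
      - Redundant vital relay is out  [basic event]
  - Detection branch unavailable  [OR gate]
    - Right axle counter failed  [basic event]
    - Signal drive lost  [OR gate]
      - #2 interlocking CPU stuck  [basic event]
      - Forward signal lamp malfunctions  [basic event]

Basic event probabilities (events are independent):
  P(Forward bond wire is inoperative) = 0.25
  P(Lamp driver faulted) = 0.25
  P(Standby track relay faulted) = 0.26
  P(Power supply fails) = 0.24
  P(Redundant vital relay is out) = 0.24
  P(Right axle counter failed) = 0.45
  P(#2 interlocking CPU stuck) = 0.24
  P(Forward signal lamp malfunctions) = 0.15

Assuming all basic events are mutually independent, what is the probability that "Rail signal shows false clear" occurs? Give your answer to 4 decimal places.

P(Interlocking logic down) [OR] = 1 − (1−0.25) × (1−0.25) = 0.437500
P(Vital path down) [AND] = 0.24 × 0.24 = 0.057600
P(Power stage lost) [AND] = 0.26 × 0.057600 = 0.014976
P(Signal drive lost) [OR] = 1 − (1−0.24) × (1−0.15) = 0.354000
P(Detection branch unavailable) [OR] = 1 − (1−0.45) × (1−0.354000) = 0.644700
P(Rail signal shows false clear) [AND] = 0.437500 × 0.014976 × 0.644700 = 0.004224
Rounded to 4 decimal places: P(Rail signal shows false clear) ≈ 0.0042.

0.0042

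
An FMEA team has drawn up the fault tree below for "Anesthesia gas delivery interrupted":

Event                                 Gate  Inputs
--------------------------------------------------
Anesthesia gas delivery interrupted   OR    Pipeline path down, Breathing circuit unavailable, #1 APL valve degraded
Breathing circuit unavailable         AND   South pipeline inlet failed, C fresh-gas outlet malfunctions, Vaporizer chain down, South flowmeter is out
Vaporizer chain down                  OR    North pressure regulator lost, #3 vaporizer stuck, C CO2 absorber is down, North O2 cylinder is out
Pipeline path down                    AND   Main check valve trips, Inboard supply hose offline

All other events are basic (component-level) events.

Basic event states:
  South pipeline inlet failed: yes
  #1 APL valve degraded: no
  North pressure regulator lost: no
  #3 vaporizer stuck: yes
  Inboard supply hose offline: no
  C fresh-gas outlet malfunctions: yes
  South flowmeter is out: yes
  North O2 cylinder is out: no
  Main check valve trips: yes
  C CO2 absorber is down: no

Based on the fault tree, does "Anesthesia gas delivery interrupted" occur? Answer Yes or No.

Pipeline path down [AND]: Main check valve trips=occurs, Inboard supply hose offline=not → not all inputs occur → does not occur.
Vaporizer chain down [OR]: North pressure regulator lost=not, #3 vaporizer stuck=occurs, C CO2 absorber is down=not, North O2 cylinder is out=not → at least one input occurs → occurs.
Breathing circuit unavailable [AND]: South pipeline inlet failed=occurs, C fresh-gas outlet malfunctions=occurs, Vaporizer chain down=occurs, South flowmeter is out=occurs → all inputs occur → occurs.
Anesthesia gas delivery interrupted [OR]: Pipeline path down=not, Breathing circuit unavailable=occurs, #1 APL valve degraded=not → at least one input occurs → occurs.

Yes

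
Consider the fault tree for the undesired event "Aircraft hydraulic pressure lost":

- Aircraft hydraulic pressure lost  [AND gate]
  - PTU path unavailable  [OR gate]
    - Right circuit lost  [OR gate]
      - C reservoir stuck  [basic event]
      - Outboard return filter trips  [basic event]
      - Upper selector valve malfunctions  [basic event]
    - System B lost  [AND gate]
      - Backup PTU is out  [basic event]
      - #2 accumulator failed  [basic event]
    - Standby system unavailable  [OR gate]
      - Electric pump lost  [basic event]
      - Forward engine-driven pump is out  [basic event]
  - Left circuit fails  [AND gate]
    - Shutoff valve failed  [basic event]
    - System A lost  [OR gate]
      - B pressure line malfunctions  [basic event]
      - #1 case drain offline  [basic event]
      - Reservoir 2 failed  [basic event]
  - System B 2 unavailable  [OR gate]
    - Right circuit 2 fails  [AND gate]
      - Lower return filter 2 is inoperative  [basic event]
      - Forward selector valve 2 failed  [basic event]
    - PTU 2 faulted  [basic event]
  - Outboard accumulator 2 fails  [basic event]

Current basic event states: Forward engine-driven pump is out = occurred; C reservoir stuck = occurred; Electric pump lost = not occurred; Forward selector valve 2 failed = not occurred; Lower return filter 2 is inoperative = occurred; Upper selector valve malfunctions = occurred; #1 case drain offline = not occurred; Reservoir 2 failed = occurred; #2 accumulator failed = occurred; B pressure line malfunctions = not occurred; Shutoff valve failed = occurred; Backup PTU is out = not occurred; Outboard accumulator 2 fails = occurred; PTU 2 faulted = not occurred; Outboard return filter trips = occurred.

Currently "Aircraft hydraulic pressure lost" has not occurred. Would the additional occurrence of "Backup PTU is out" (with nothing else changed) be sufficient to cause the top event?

No

Counterfactual: set "Backup PTU is out" to occurred.
Right circuit lost [OR]: C reservoir stuck=occurs, Outboard return filter trips=occurs, Upper selector valve malfunctions=occurs → at least one input occurs → occurs.
System B lost [AND]: Backup PTU is out=occurs, #2 accumulator failed=occurs → all inputs occur → occurs.
Standby system unavailable [OR]: Electric pump lost=not, Forward engine-driven pump is out=occurs → at least one input occurs → occurs.
PTU path unavailable [OR]: Right circuit lost=occurs, System B lost=occurs, Standby system unavailable=occurs → at least one input occurs → occurs.
System A lost [OR]: B pressure line malfunctions=not, #1 case drain offline=not, Reservoir 2 failed=occurs → at least one input occurs → occurs.
Left circuit fails [AND]: Shutoff valve failed=occurs, System A lost=occurs → all inputs occur → occurs.
Right circuit 2 fails [AND]: Lower return filter 2 is inoperative=occurs, Forward selector valve 2 failed=not → not all inputs occur → does not occur.
System B 2 unavailable [OR]: Right circuit 2 fails=not, PTU 2 faulted=not → no input occurs → does not occur.
Aircraft hydraulic pressure lost [AND]: PTU path unavailable=occurs, Left circuit fails=occurs, System B 2 unavailable=not, Outboard accumulator 2 fails=occurs → not all inputs occur → does not occur.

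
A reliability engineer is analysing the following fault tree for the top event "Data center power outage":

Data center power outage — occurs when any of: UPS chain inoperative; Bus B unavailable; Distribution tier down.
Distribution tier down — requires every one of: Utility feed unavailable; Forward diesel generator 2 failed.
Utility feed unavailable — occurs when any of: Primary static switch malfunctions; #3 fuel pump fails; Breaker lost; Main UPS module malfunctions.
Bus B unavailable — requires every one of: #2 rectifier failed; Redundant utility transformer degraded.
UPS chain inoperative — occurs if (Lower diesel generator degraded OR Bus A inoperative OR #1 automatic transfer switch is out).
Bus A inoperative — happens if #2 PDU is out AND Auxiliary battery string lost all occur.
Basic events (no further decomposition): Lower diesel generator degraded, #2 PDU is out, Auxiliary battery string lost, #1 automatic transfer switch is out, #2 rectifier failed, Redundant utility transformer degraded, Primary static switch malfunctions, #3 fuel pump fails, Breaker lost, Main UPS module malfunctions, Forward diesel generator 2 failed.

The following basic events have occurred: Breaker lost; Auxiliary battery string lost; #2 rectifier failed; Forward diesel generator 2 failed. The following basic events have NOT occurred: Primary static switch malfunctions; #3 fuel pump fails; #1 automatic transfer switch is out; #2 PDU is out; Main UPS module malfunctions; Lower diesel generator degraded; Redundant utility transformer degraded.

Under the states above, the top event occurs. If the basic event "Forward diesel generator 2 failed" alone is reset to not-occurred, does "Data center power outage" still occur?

Counterfactual: set "Forward diesel generator 2 failed" to not occurred.
Bus A inoperative [AND]: #2 PDU is out=not, Auxiliary battery string lost=occurs → not all inputs occur → does not occur.
UPS chain inoperative [OR]: Lower diesel generator degraded=not, Bus A inoperative=not, #1 automatic transfer switch is out=not → no input occurs → does not occur.
Bus B unavailable [AND]: #2 rectifier failed=occurs, Redundant utility transformer degraded=not → not all inputs occur → does not occur.
Utility feed unavailable [OR]: Primary static switch malfunctions=not, #3 fuel pump fails=not, Breaker lost=occurs, Main UPS module malfunctions=not → at least one input occurs → occurs.
Distribution tier down [AND]: Utility feed unavailable=occurs, Forward diesel generator 2 failed=not → not all inputs occur → does not occur.
Data center power outage [OR]: UPS chain inoperative=not, Bus B unavailable=not, Distribution tier down=not → no input occurs → does not occur.

No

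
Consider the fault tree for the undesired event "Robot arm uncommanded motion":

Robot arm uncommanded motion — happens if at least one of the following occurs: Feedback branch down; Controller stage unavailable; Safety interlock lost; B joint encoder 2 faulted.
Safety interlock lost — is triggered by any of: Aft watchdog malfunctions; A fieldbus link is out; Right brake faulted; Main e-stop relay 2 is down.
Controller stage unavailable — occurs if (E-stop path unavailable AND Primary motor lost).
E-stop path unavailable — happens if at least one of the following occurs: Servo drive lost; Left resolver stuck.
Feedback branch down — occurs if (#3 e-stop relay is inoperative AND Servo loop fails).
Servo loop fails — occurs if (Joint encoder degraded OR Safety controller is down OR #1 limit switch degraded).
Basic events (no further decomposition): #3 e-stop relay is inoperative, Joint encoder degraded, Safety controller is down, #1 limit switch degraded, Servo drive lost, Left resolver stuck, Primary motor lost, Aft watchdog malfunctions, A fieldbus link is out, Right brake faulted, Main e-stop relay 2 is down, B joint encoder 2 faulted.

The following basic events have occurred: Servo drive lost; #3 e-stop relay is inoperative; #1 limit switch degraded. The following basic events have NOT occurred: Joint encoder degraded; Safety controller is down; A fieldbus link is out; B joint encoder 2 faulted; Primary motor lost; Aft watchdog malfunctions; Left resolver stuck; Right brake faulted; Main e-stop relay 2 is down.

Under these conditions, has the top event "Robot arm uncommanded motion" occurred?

Servo loop fails [OR]: Joint encoder degraded=not, Safety controller is down=not, #1 limit switch degraded=occurs → at least one input occurs → occurs.
Feedback branch down [AND]: #3 e-stop relay is inoperative=occurs, Servo loop fails=occurs → all inputs occur → occurs.
E-stop path unavailable [OR]: Servo drive lost=occurs, Left resolver stuck=not → at least one input occurs → occurs.
Controller stage unavailable [AND]: E-stop path unavailable=occurs, Primary motor lost=not → not all inputs occur → does not occur.
Safety interlock lost [OR]: Aft watchdog malfunctions=not, A fieldbus link is out=not, Right brake faulted=not, Main e-stop relay 2 is down=not → no input occurs → does not occur.
Robot arm uncommanded motion [OR]: Feedback branch down=occurs, Controller stage unavailable=not, Safety interlock lost=not, B joint encoder 2 faulted=not → at least one input occurs → occurs.

Yes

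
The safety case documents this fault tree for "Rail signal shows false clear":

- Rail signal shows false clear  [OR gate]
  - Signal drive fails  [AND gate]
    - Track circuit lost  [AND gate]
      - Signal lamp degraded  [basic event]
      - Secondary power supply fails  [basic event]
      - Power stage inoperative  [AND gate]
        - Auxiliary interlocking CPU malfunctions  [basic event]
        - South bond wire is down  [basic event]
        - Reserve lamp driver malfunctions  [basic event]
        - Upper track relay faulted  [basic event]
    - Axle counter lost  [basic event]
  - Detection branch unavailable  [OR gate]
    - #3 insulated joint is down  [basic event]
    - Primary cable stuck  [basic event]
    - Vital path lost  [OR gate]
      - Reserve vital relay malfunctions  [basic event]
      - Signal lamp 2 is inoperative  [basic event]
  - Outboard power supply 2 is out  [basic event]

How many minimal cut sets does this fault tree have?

Power stage inoperative [AND]: one cut set from each child combined → 1 × 1 × 1 × 1 = 1 cut set(s).
Track circuit lost [AND]: one cut set from each child combined → 1 × 1 × 1 = 1 cut set(s).
Signal drive fails [AND]: one cut set from each child combined → 1 × 1 = 1 cut set(s).
Vital path lost [OR]: union of children's cut sets → 2 cut set(s).
Detection branch unavailable [OR]: union of children's cut sets → 4 cut set(s).
Rail signal shows false clear [OR]: union of children's cut sets → 6 cut set(s).
Minimal cut sets: {Auxiliary interlocking CPU malfunctions, Axle counter lost, Reserve lamp driver malfunctions, Secondary power supply fails, Signal lamp degraded, South bond wire is down, Upper track relay faulted}; {#3 insulated joint is down}; {Primary cable stuck}; {Reserve vital relay malfunctions}; {Signal lamp 2 is inoperative}; {Outboard power supply 2 is out}.

6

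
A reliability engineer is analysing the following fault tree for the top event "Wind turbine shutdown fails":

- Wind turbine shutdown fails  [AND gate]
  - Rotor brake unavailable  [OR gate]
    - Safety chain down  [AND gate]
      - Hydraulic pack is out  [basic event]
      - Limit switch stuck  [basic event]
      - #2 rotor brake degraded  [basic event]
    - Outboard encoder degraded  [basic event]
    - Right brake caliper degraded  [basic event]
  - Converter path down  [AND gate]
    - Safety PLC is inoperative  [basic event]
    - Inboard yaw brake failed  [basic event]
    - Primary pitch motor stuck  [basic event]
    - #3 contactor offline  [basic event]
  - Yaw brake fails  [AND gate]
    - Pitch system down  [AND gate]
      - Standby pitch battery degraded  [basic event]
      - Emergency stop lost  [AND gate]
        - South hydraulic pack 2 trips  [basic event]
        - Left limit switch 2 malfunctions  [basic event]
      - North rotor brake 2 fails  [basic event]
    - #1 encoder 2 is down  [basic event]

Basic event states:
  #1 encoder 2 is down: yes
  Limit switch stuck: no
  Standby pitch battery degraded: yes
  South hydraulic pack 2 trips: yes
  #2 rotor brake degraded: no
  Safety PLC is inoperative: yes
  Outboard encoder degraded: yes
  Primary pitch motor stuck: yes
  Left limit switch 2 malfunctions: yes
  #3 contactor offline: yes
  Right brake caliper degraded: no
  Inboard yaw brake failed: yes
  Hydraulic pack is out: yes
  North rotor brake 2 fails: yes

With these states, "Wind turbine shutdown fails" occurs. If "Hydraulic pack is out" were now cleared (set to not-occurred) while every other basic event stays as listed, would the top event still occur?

Yes

Counterfactual: set "Hydraulic pack is out" to not occurred.
Safety chain down [AND]: Hydraulic pack is out=not, Limit switch stuck=not, #2 rotor brake degraded=not → not all inputs occur → does not occur.
Rotor brake unavailable [OR]: Safety chain down=not, Outboard encoder degraded=occurs, Right brake caliper degraded=not → at least one input occurs → occurs.
Converter path down [AND]: Safety PLC is inoperative=occurs, Inboard yaw brake failed=occurs, Primary pitch motor stuck=occurs, #3 contactor offline=occurs → all inputs occur → occurs.
Emergency stop lost [AND]: South hydraulic pack 2 trips=occurs, Left limit switch 2 malfunctions=occurs → all inputs occur → occurs.
Pitch system down [AND]: Standby pitch battery degraded=occurs, Emergency stop lost=occurs, North rotor brake 2 fails=occurs → all inputs occur → occurs.
Yaw brake fails [AND]: Pitch system down=occurs, #1 encoder 2 is down=occurs → all inputs occur → occurs.
Wind turbine shutdown fails [AND]: Rotor brake unavailable=occurs, Converter path down=occurs, Yaw brake fails=occurs → all inputs occur → occurs.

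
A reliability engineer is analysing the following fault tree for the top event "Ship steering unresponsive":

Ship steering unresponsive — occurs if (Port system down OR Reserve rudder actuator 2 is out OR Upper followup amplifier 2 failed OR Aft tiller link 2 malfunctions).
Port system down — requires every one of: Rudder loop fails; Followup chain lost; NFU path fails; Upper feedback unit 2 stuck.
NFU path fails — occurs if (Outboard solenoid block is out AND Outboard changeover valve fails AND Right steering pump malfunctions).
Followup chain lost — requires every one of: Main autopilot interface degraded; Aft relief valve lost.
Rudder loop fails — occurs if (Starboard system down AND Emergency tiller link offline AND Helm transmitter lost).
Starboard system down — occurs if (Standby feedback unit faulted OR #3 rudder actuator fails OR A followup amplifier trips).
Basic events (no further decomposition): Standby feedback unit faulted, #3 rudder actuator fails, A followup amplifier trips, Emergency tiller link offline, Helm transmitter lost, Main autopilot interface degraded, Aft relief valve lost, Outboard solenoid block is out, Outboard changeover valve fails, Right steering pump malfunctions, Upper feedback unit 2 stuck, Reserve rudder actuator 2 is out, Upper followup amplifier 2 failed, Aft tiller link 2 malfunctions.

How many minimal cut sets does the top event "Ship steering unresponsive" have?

6

Starboard system down [OR]: union of children's cut sets → 3 cut set(s).
Rudder loop fails [AND]: one cut set from each child combined → 3 × 1 × 1 = 3 cut set(s).
Followup chain lost [AND]: one cut set from each child combined → 1 × 1 = 1 cut set(s).
NFU path fails [AND]: one cut set from each child combined → 1 × 1 × 1 = 1 cut set(s).
Port system down [AND]: one cut set from each child combined → 3 × 1 × 1 × 1 = 3 cut set(s).
Ship steering unresponsive [OR]: union of children's cut sets → 6 cut set(s).
Minimal cut sets: {Aft relief valve lost, Emergency tiller link offline, Helm transmitter lost, Main autopilot interface degraded, Outboard changeover valve fails, Outboard solenoid block is out, Right steering pump malfunctions, Standby feedback unit faulted, Upper feedback unit 2 stuck}; {#3 rudder actuator fails, Aft relief valve lost, Emergency tiller link offline, Helm transmitter lost, Main autopilot interface degraded, Outboard changeover valve fails, Outboard solenoid block is out, Right steering pump malfunctions, Upper feedback unit 2 stuck}; {A followup amplifier trips, Aft relief valve lost, Emergency tiller link offline, Helm transmitter lost, Main autopilot interface degraded, Outboard changeover valve fails, Outboard solenoid block is out, Right steering pump malfunctions, Upper feedback unit 2 stuck}; {Reserve rudder actuator 2 is out}; {Upper followup amplifier 2 failed}; {Aft tiller link 2 malfunctions}.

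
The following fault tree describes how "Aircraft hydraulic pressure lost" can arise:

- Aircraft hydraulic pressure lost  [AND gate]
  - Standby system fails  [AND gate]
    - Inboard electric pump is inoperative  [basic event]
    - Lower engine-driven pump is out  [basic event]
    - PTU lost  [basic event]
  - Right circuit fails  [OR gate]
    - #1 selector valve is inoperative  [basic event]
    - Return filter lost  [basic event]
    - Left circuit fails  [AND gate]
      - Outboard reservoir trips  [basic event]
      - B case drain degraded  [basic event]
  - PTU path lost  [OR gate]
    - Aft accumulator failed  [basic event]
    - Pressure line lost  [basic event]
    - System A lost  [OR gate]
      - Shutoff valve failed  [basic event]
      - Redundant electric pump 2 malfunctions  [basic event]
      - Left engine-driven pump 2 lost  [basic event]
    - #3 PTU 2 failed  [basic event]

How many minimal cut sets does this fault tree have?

Standby system fails [AND]: one cut set from each child combined → 1 × 1 × 1 = 1 cut set(s).
Left circuit fails [AND]: one cut set from each child combined → 1 × 1 = 1 cut set(s).
Right circuit fails [OR]: union of children's cut sets → 3 cut set(s).
System A lost [OR]: union of children's cut sets → 3 cut set(s).
PTU path lost [OR]: union of children's cut sets → 6 cut set(s).
Aircraft hydraulic pressure lost [AND]: one cut set from each child combined → 1 × 3 × 6 = 18 cut set(s).

18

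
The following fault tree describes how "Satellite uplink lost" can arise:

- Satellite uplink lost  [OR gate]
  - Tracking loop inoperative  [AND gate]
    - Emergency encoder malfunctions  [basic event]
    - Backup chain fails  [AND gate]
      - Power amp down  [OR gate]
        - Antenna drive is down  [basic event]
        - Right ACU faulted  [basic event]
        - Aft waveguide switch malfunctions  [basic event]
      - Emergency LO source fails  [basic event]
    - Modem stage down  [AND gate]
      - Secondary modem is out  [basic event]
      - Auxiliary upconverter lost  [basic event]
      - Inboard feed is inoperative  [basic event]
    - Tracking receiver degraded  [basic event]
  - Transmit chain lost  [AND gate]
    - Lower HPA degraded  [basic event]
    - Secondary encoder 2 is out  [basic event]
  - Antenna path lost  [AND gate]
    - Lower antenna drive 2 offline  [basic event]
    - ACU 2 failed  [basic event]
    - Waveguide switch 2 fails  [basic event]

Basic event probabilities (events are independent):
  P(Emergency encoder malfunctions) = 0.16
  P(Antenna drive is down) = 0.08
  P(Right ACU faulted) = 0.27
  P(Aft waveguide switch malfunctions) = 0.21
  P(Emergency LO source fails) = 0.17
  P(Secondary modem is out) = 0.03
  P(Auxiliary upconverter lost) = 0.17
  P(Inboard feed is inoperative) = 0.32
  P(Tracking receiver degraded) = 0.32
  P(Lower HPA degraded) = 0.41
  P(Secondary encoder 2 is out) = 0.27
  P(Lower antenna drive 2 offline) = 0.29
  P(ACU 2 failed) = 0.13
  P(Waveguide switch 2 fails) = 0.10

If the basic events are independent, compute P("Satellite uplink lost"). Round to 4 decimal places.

P(Power amp down) [OR] = 1 − (1−0.08) × (1−0.27) × (1−0.21) = 0.469436
P(Backup chain fails) [AND] = 0.469436 × 0.17 = 0.079804
P(Modem stage down) [AND] = 0.03 × 0.17 × 0.32 = 0.001632
P(Tracking loop inoperative) [AND] = 0.16 × 0.079804 × 0.001632 × 0.32 = 0.000007
P(Transmit chain lost) [AND] = 0.41 × 0.27 = 0.110700
P(Antenna path lost) [AND] = 0.29 × 0.13 × 0.10 = 0.003770
P(Satellite uplink lost) [OR] = 1 − (1−0.000007) × (1−0.110700) × (1−0.003770) = 0.114059
Rounded to 4 decimal places: P(Satellite uplink lost) ≈ 0.1141.

0.1141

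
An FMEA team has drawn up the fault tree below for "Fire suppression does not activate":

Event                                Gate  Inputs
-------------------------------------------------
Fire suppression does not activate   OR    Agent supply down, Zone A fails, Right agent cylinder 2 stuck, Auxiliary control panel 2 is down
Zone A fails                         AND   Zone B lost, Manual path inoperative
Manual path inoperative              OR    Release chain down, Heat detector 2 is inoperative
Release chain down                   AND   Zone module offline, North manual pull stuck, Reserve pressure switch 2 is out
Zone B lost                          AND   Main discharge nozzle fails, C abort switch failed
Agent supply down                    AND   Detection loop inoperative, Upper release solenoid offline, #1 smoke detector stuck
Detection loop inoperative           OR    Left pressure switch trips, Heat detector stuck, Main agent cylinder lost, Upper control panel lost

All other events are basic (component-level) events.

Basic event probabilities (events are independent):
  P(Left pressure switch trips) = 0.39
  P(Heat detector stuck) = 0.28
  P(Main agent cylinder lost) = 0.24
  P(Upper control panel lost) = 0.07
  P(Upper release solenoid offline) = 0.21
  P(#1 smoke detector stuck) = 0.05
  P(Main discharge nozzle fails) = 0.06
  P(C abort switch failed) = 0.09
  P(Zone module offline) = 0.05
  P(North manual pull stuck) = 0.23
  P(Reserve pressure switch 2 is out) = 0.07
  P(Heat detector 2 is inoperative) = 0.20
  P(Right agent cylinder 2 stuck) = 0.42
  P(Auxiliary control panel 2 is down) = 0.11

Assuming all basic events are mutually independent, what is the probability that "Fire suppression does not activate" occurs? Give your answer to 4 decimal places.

P(Detection loop inoperative) [OR] = 1 − (1−0.39) × (1−0.28) × (1−0.24) × (1−0.07) = 0.689573
P(Agent supply down) [AND] = 0.689573 × 0.21 × 0.05 = 0.007241
P(Zone B lost) [AND] = 0.06 × 0.09 = 0.005400
P(Release chain down) [AND] = 0.05 × 0.23 × 0.07 = 0.000805
P(Manual path inoperative) [OR] = 1 − (1−0.000805) × (1−0.20) = 0.200644
P(Zone A fails) [AND] = 0.005400 × 0.200644 = 0.001083
P(Fire suppression does not activate) [OR] = 1 − (1−0.007241) × (1−0.001083) × (1−0.42) × (1−0.11) = 0.488093
Rounded to 4 decimal places: P(Fire suppression does not activate) ≈ 0.4881.

0.4881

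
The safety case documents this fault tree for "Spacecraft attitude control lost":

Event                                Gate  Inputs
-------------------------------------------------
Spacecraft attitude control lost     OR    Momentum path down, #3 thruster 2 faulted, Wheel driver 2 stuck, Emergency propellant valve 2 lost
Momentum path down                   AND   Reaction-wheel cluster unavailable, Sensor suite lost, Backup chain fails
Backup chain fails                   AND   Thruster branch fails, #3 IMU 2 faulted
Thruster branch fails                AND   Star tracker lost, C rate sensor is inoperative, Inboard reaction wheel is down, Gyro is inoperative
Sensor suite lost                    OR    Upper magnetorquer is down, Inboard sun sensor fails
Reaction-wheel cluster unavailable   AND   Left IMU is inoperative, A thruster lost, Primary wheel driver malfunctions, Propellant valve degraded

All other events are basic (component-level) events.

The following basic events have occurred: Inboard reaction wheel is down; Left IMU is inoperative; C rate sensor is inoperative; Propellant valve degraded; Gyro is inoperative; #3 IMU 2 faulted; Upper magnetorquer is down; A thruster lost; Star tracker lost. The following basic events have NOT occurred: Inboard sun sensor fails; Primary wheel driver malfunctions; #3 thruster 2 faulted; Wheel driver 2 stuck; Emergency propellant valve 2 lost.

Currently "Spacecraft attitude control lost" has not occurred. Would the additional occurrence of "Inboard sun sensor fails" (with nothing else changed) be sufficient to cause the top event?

Counterfactual: set "Inboard sun sensor fails" to occurred.
Reaction-wheel cluster unavailable [AND]: Left IMU is inoperative=occurs, A thruster lost=occurs, Primary wheel driver malfunctions=not, Propellant valve degraded=occurs → not all inputs occur → does not occur.
Sensor suite lost [OR]: Upper magnetorquer is down=occurs, Inboard sun sensor fails=occurs → at least one input occurs → occurs.
Thruster branch fails [AND]: Star tracker lost=occurs, C rate sensor is inoperative=occurs, Inboard reaction wheel is down=occurs, Gyro is inoperative=occurs → all inputs occur → occurs.
Backup chain fails [AND]: Thruster branch fails=occurs, #3 IMU 2 faulted=occurs → all inputs occur → occurs.
Momentum path down [AND]: Reaction-wheel cluster unavailable=not, Sensor suite lost=occurs, Backup chain fails=occurs → not all inputs occur → does not occur.
Spacecraft attitude control lost [OR]: Momentum path down=not, #3 thruster 2 faulted=not, Wheel driver 2 stuck=not, Emergency propellant valve 2 lost=not → no input occurs → does not occur.

No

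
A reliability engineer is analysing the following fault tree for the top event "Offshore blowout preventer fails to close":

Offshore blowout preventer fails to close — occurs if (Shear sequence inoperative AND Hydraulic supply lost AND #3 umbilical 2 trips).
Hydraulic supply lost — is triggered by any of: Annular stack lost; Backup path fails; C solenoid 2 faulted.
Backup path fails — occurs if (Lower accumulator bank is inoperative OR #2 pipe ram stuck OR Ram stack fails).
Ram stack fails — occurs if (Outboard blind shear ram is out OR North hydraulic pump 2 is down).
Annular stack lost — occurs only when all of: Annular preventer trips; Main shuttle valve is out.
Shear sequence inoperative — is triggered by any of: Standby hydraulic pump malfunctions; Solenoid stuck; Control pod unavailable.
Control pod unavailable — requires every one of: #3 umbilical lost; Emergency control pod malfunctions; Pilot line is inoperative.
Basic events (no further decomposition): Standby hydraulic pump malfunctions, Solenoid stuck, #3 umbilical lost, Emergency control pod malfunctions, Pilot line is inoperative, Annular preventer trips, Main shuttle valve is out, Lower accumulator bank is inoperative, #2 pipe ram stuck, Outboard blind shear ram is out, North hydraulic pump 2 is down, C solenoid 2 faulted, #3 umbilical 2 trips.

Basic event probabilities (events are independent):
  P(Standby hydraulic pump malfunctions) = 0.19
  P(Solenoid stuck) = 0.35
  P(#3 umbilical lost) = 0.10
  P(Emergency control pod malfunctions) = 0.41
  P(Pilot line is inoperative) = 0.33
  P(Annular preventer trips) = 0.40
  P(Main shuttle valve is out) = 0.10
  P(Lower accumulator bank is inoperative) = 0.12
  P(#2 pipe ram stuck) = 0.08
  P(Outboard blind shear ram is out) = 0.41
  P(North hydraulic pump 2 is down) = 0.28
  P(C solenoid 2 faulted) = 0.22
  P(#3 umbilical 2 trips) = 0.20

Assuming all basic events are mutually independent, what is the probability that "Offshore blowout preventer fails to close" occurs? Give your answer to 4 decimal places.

0.0714

P(Control pod unavailable) [AND] = 0.10 × 0.41 × 0.33 = 0.013530
P(Shear sequence inoperative) [OR] = 1 − (1−0.19) × (1−0.35) × (1−0.013530) = 0.480624
P(Annular stack lost) [AND] = 0.40 × 0.10 = 0.040000
P(Ram stack fails) [OR] = 1 − (1−0.41) × (1−0.28) = 0.575200
P(Backup path fails) [OR] = 1 − (1−0.12) × (1−0.08) × (1−0.575200) = 0.656082
P(Hydraulic supply lost) [OR] = 1 − (1−0.040000) × (1−0.656082) × (1−0.22) = 0.742474
P(Offshore blowout preventer fails to close) [AND] = 0.480624 × 0.742474 × 0.20 = 0.071370
Rounded to 4 decimal places: P(Offshore blowout preventer fails to close) ≈ 0.0714.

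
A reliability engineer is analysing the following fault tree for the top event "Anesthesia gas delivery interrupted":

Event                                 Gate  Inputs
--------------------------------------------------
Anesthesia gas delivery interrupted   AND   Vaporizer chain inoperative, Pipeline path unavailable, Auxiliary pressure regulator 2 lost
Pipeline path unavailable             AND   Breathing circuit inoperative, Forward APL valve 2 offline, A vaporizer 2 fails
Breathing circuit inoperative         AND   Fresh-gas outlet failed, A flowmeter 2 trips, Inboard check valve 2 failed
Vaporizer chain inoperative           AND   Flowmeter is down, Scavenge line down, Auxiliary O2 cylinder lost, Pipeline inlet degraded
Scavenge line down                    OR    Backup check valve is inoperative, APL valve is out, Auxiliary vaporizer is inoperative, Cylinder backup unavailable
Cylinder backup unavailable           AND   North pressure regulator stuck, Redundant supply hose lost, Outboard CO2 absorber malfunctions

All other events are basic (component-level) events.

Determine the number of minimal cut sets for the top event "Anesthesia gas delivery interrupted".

4

Cylinder backup unavailable [AND]: one cut set from each child combined → 1 × 1 × 1 = 1 cut set(s).
Scavenge line down [OR]: union of children's cut sets → 4 cut set(s).
Vaporizer chain inoperative [AND]: one cut set from each child combined → 1 × 4 × 1 × 1 = 4 cut set(s).
Breathing circuit inoperative [AND]: one cut set from each child combined → 1 × 1 × 1 = 1 cut set(s).
Pipeline path unavailable [AND]: one cut set from each child combined → 1 × 1 × 1 = 1 cut set(s).
Anesthesia gas delivery interrupted [AND]: one cut set from each child combined → 4 × 1 × 1 = 4 cut set(s).
Minimal cut sets: {A flowmeter 2 trips, A vaporizer 2 fails, Auxiliary O2 cylinder lost, Auxiliary pressure regulator 2 lost, Backup check valve is inoperative, Flowmeter is down, Forward APL valve 2 offline, Fresh-gas outlet failed, Inboard check valve 2 failed, Pipeline inlet degraded}; {A flowmeter 2 trips, A vaporizer 2 fails, APL valve is out, Auxiliary O2 cylinder lost, Auxiliary pressure regulator 2 lost, Flowmeter is down, Forward APL valve 2 offline, Fresh-gas outlet failed, Inboard check valve 2 failed, Pipeline inlet degraded}; {A flowmeter 2 trips, A vaporizer 2 fails, Auxiliary O2 cylinder lost, Auxiliary pressure regulator 2 lost, Auxiliary vaporizer is inoperative, Flowmeter is down, Forward APL valve 2 offline, Fresh-gas outlet failed, Inboard check valve 2 failed, Pipeline inlet degraded}; {A flowmeter 2 trips, A vaporizer 2 fails, Auxiliary O2 cylinder lost, Auxiliary pressure regulator 2 lost, Flowmeter is down, Forward APL valve 2 offline, Fresh-gas outlet failed, Inboard check valve 2 failed, North pressure regulator stuck, Outboard CO2 absorber malfunctions, Pipeline inlet degraded, Redundant supply hose lost}.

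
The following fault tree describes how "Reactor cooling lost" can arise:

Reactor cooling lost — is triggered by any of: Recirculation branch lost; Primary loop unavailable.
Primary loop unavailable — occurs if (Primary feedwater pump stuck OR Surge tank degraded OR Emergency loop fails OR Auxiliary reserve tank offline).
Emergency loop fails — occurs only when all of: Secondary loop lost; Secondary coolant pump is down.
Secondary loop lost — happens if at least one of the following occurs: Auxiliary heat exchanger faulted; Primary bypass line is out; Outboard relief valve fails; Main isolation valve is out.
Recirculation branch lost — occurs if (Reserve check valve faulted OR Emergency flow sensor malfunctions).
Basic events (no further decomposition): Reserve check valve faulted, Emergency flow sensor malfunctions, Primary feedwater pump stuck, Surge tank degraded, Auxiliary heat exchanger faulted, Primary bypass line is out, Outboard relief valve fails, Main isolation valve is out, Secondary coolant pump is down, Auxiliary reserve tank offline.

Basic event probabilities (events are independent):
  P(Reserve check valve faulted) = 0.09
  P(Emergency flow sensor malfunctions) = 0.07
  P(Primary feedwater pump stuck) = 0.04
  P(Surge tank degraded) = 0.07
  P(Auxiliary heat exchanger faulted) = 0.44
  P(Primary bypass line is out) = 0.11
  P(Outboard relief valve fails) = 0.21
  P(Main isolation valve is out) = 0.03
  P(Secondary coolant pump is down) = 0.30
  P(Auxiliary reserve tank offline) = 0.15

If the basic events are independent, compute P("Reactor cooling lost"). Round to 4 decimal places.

P(Recirculation branch lost) [OR] = 1 − (1−0.09) × (1−0.07) = 0.153700
P(Secondary loop lost) [OR] = 1 − (1−0.44) × (1−0.11) × (1−0.21) × (1−0.03) = 0.618076
P(Emergency loop fails) [AND] = 0.618076 × 0.30 = 0.185423
P(Primary loop unavailable) [OR] = 1 − (1−0.04) × (1−0.07) × (1−0.185423) × (1−0.15) = 0.381834
P(Reactor cooling lost) [OR] = 1 − (1−0.153700) × (1−0.381834) = 0.476846
Rounded to 4 decimal places: P(Reactor cooling lost) ≈ 0.4768.

0.4768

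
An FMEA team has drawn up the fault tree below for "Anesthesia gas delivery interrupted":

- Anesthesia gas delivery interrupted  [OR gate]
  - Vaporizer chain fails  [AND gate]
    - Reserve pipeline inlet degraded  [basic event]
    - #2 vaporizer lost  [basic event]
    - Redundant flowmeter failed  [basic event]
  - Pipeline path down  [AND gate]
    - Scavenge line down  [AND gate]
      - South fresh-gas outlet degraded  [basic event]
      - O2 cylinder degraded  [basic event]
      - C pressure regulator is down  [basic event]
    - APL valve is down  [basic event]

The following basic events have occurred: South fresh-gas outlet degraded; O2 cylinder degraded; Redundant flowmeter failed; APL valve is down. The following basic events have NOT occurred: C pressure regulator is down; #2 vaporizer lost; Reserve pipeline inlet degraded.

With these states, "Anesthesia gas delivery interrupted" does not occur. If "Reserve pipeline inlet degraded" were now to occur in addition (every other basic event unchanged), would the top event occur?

No

Counterfactual: set "Reserve pipeline inlet degraded" to occurred.
Vaporizer chain fails [AND]: Reserve pipeline inlet degraded=occurs, #2 vaporizer lost=not, Redundant flowmeter failed=occurs → not all inputs occur → does not occur.
Scavenge line down [AND]: South fresh-gas outlet degraded=occurs, O2 cylinder degraded=occurs, C pressure regulator is down=not → not all inputs occur → does not occur.
Pipeline path down [AND]: Scavenge line down=not, APL valve is down=occurs → not all inputs occur → does not occur.
Anesthesia gas delivery interrupted [OR]: Vaporizer chain fails=not, Pipeline path down=not → no input occurs → does not occur.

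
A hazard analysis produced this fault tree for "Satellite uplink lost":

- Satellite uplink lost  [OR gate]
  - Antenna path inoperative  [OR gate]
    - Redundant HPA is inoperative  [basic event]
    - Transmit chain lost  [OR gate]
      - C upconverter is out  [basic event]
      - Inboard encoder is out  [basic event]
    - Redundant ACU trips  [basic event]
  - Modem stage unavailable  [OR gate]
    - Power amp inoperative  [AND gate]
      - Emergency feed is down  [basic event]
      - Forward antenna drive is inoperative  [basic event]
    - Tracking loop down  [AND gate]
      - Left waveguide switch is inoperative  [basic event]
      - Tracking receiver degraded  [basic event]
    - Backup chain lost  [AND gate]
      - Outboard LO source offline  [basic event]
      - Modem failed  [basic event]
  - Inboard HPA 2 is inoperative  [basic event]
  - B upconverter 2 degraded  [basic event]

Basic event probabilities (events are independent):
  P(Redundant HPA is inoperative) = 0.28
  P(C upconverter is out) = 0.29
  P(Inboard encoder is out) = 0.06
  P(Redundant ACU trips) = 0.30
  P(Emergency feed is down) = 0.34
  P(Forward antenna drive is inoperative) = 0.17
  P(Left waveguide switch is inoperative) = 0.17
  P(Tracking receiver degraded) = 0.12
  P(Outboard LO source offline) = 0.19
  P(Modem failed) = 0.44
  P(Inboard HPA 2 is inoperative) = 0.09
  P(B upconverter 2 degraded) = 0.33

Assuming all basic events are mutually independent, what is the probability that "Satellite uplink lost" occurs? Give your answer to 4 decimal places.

P(Transmit chain lost) [OR] = 1 − (1−0.29) × (1−0.06) = 0.332600
P(Antenna path inoperative) [OR] = 1 − (1−0.28) × (1−0.332600) × (1−0.30) = 0.663630
P(Power amp inoperative) [AND] = 0.34 × 0.17 = 0.057800
P(Tracking loop down) [AND] = 0.17 × 0.12 = 0.020400
P(Backup chain lost) [AND] = 0.19 × 0.44 = 0.083600
P(Modem stage unavailable) [OR] = 1 − (1−0.057800) × (1−0.020400) × (1−0.083600) = 0.154182
P(Satellite uplink lost) [OR] = 1 − (1−0.663630) × (1−0.154182) × (1−0.09) × (1−0.33) = 0.826536
Rounded to 4 decimal places: P(Satellite uplink lost) ≈ 0.8265.

0.8265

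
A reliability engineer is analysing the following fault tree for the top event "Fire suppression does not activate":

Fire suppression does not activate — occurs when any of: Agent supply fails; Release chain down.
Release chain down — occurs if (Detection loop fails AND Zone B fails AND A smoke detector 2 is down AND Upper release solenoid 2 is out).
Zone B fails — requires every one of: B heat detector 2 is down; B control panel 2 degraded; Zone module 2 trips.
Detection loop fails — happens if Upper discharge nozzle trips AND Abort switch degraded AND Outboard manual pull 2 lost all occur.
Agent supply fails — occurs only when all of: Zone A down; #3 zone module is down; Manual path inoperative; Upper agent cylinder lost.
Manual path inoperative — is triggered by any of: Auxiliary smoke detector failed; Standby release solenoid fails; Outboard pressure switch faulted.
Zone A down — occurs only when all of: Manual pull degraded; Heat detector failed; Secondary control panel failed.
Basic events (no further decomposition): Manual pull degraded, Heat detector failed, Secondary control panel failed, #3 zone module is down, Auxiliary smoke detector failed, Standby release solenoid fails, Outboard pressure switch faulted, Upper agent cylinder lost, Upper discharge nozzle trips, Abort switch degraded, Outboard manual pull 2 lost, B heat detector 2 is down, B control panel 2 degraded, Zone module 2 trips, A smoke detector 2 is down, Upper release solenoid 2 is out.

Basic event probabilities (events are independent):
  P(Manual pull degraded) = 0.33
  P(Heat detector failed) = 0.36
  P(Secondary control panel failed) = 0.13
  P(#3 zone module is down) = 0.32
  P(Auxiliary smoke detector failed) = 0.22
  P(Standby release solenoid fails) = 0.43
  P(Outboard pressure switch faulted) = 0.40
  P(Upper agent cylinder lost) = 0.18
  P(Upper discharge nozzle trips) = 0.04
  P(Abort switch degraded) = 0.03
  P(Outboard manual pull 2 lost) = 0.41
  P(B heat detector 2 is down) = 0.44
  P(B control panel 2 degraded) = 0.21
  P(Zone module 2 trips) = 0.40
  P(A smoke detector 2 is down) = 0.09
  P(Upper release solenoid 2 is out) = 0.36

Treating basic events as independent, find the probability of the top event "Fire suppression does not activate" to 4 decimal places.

0.0007

P(Zone A down) [AND] = 0.33 × 0.36 × 0.13 = 0.015444
P(Manual path inoperative) [OR] = 1 − (1−0.22) × (1−0.43) × (1−0.40) = 0.733240
P(Agent supply fails) [AND] = 0.015444 × 0.32 × 0.733240 × 0.18 = 0.000652
P(Detection loop fails) [AND] = 0.04 × 0.03 × 0.41 = 0.000492
P(Zone B fails) [AND] = 0.44 × 0.21 × 0.40 = 0.036960
P(Release chain down) [AND] = 0.000492 × 0.036960 × 0.09 × 0.36 = 0.000001
P(Fire suppression does not activate) [OR] = 1 − (1−0.000652) × (1−0.000001) = 0.000653
Rounded to 4 decimal places: P(Fire suppression does not activate) ≈ 0.0007.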